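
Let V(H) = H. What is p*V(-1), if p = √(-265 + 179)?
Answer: -I*√86 ≈ -9.2736*I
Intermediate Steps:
p = I*√86 (p = √(-86) = I*√86 ≈ 9.2736*I)
p*V(-1) = (I*√86)*(-1) = -I*√86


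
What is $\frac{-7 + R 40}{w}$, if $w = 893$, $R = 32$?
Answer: $\frac{67}{47} \approx 1.4255$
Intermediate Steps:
$\frac{-7 + R 40}{w} = \frac{-7 + 32 \cdot 40}{893} = \left(-7 + 1280\right) \frac{1}{893} = 1273 \cdot \frac{1}{893} = \frac{67}{47}$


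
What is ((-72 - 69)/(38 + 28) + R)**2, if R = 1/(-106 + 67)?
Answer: 3441025/736164 ≈ 4.6743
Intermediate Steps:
R = -1/39 (R = 1/(-39) = -1/39 ≈ -0.025641)
((-72 - 69)/(38 + 28) + R)**2 = ((-72 - 69)/(38 + 28) - 1/39)**2 = (-141/66 - 1/39)**2 = (-141*1/66 - 1/39)**2 = (-47/22 - 1/39)**2 = (-1855/858)**2 = 3441025/736164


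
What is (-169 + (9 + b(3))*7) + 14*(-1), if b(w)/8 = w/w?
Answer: -64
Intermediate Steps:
b(w) = 8 (b(w) = 8*(w/w) = 8*1 = 8)
(-169 + (9 + b(3))*7) + 14*(-1) = (-169 + (9 + 8)*7) + 14*(-1) = (-169 + 17*7) - 14 = (-169 + 119) - 14 = -50 - 14 = -64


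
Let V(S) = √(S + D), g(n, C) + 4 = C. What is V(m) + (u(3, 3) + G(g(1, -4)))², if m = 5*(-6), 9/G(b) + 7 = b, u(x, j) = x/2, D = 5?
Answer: 81/100 + 5*I ≈ 0.81 + 5.0*I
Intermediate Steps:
g(n, C) = -4 + C
u(x, j) = x/2 (u(x, j) = x*(½) = x/2)
G(b) = 9/(-7 + b)
m = -30
V(S) = √(5 + S) (V(S) = √(S + 5) = √(5 + S))
V(m) + (u(3, 3) + G(g(1, -4)))² = √(5 - 30) + ((½)*3 + 9/(-7 + (-4 - 4)))² = √(-25) + (3/2 + 9/(-7 - 8))² = 5*I + (3/2 + 9/(-15))² = 5*I + (3/2 + 9*(-1/15))² = 5*I + (3/2 - ⅗)² = 5*I + (9/10)² = 5*I + 81/100 = 81/100 + 5*I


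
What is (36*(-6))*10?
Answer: -2160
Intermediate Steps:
(36*(-6))*10 = -216*10 = -2160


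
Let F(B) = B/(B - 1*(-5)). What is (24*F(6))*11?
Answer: 144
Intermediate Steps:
F(B) = B/(5 + B) (F(B) = B/(B + 5) = B/(5 + B))
(24*F(6))*11 = (24*(6/(5 + 6)))*11 = (24*(6/11))*11 = (144/11)*11 = 144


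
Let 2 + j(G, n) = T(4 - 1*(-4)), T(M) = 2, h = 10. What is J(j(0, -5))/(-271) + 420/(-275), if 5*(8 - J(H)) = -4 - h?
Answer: -23358/14905 ≈ -1.5671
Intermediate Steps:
j(G, n) = 0 (j(G, n) = -2 + 2 = 0)
J(H) = 54/5 (J(H) = 8 - (-4 - 1*10)/5 = 8 - (-4 - 10)/5 = 8 - ⅕*(-14) = 8 + 14/5 = 54/5)
J(j(0, -5))/(-271) + 420/(-275) = (54/5)/(-271) + 420/(-275) = (54/5)*(-1/271) + 420*(-1/275) = -54/1355 - 84/55 = -23358/14905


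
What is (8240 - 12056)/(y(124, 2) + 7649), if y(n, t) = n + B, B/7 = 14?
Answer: -3816/7871 ≈ -0.48482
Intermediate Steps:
B = 98 (B = 7*14 = 98)
y(n, t) = 98 + n (y(n, t) = n + 98 = 98 + n)
(8240 - 12056)/(y(124, 2) + 7649) = (8240 - 12056)/((98 + 124) + 7649) = -3816/(222 + 7649) = -3816/7871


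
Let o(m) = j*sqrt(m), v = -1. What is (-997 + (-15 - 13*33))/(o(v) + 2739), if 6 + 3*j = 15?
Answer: -1315633/2500710 + 1441*I/2500710 ≈ -0.5261 + 0.00057624*I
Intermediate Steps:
j = 3 (j = -2 + (1/3)*15 = -2 + 5 = 3)
o(m) = 3*sqrt(m)
(-997 + (-15 - 13*33))/(o(v) + 2739) = (-997 + (-15 - 13*33))/(3*sqrt(-1) + 2739) = (-997 + (-15 - 429))/(3*I + 2739) = (-997 - 444)/(2739 + 3*I) = -1441*(2739 - 3*I)/7502130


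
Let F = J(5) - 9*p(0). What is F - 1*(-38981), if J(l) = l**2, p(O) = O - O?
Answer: 39006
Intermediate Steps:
p(O) = 0
F = 25 (F = 5**2 - 9*0 = 25 + 0 = 25)
F - 1*(-38981) = 25 - 1*(-38981) = 25 + 38981 = 39006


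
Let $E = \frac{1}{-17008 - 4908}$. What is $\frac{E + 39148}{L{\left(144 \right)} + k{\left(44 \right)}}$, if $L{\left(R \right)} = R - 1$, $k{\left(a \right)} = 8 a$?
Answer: $\frac{285989189}{3616140} \approx 79.087$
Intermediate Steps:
$L{\left(R \right)} = -1 + R$ ($L{\left(R \right)} = R - 1 = -1 + R$)
$E = - \frac{1}{21916}$ ($E = \frac{1}{-21916} = - \frac{1}{21916} \approx -4.5629 \cdot 10^{-5}$)
$\frac{E + 39148}{L{\left(144 \right)} + k{\left(44 \right)}} = \frac{- \frac{1}{21916} + 39148}{\left(-1 + 144\right) + 8 \cdot 44} = \frac{857967567}{21916 \left(143 + 352\right)} = \frac{857967567}{21916 \cdot 495} = \frac{857967567}{21916} \cdot \frac{1}{495} = \frac{285989189}{3616140}$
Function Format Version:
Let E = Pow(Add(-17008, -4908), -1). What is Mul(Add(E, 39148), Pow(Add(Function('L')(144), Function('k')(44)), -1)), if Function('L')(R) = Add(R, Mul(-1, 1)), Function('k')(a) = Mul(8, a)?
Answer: Rational(285989189, 3616140) ≈ 79.087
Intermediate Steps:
Function('L')(R) = Add(-1, R) (Function('L')(R) = Add(R, -1) = Add(-1, R))
E = Rational(-1, 21916) (E = Pow(-21916, -1) = Rational(-1, 21916) ≈ -4.5629e-5)
Mul(Add(E, 39148), Pow(Add(Function('L')(144), Function('k')(44)), -1)) = Mul(Add(Rational(-1, 21916), 39148), Pow(Add(Add(-1, 144), Mul(8, 44)), -1)) = Mul(Rational(857967567, 21916), Pow(Add(143, 352), -1)) = Mul(Rational(857967567, 21916), Pow(495, -1)) = Mul(Rational(857967567, 21916), Rational(1, 495)) = Rational(285989189, 3616140)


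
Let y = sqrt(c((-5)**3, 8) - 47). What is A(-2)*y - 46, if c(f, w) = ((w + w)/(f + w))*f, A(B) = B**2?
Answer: -46 + 4*I*sqrt(45487)/39 ≈ -46.0 + 21.875*I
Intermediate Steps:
c(f, w) = 2*f*w/(f + w) (c(f, w) = ((2*w)/(f + w))*f = (2*w/(f + w))*f = 2*f*w/(f + w))
y = I*sqrt(45487)/39 (y = sqrt(2*(-5)**3*8/((-5)**3 + 8) - 47) = sqrt(2*(-125)*8/(-125 + 8) - 47) = sqrt(2*(-125)*8/(-117) - 47) = sqrt(2*(-125)*8*(-1/117) - 47) = sqrt(2000/117 - 47) = sqrt(-3499/117) = I*sqrt(45487)/39 ≈ 5.4686*I)
A(-2)*y - 46 = (-2)**2*(I*sqrt(45487)/39) - 46 = 4*(I*sqrt(45487)/39) - 46 = 4*I*sqrt(45487)/39 - 46 = -46 + 4*I*sqrt(45487)/39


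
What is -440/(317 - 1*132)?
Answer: -88/37 ≈ -2.3784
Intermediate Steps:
-440/(317 - 1*132) = -440/(317 - 132) = -440/185 = -440*1/185 = -88/37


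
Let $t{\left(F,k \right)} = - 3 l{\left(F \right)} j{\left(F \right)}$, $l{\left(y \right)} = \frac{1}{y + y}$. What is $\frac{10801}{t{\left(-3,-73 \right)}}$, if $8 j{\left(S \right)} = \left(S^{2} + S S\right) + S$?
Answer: $\frac{172816}{15} \approx 11521.0$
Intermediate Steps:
$l{\left(y \right)} = \frac{1}{2 y}$
$j{\left(S \right)} = \frac{S^{2}}{4} + \frac{S}{8}$ ($j{\left(S \right)} = \frac{\left(S^{2} + S S\right) + S}{8} = \frac{\left(S^{2} + S^{2}\right) + S}{8} = \frac{2 S^{2} + S}{8} = \frac{S + 2 S^{2}}{8} = \frac{S^{2}}{4} + \frac{S}{8}$)
$t{\left(F,k \right)} = - \frac{3}{16} - \frac{3 F}{8}$ ($t{\left(F,k \right)} = - 3 \frac{1}{2 F} \frac{F \left(1 + 2 F\right)}{8} = - \frac{3}{2 F} \frac{F \left(1 + 2 F\right)}{8} = - \frac{3}{16} - \frac{3 F}{8}$)
$\frac{10801}{t{\left(-3,-73 \right)}} = \frac{10801}{- \frac{3}{16} - - \frac{9}{8}} = \frac{10801}{- \frac{3}{16} + \frac{9}{8}} = \frac{10801}{\frac{15}{16}} = 10801 \cdot \frac{16}{15} = \frac{172816}{15}$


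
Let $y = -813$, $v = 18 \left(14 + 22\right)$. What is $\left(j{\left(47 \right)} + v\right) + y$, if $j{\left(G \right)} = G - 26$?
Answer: $-144$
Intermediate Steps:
$j{\left(G \right)} = -26 + G$ ($j{\left(G \right)} = G - 26 = -26 + G$)
$v = 648$ ($v = 18 \cdot 36 = 648$)
$\left(j{\left(47 \right)} + v\right) + y = \left(\left(-26 + 47\right) + 648\right) - 813 = \left(21 + 648\right) - 813 = 669 - 813 = -144$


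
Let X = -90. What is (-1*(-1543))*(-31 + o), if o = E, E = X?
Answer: -186703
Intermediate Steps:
E = -90
o = -90
(-1*(-1543))*(-31 + o) = (-1*(-1543))*(-31 - 90) = 1543*(-121) = -186703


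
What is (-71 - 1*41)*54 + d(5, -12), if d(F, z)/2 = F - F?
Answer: -6048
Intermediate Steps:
d(F, z) = 0 (d(F, z) = 2*(F - F) = 2*0 = 0)
(-71 - 1*41)*54 + d(5, -12) = (-71 - 1*41)*54 + 0 = (-71 - 41)*54 + 0 = -112*54 + 0 = -6048 + 0 = -6048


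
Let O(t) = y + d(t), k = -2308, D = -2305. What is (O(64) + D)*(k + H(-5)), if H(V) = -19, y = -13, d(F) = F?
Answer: 5245058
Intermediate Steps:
O(t) = -13 + t
(O(64) + D)*(k + H(-5)) = ((-13 + 64) - 2305)*(-2308 - 19) = (51 - 2305)*(-2327) = -2254*(-2327) = 5245058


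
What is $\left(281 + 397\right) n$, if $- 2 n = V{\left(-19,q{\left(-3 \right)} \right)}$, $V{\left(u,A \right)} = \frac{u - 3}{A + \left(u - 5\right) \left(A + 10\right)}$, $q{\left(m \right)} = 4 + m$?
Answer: $- \frac{7458}{263} \approx -28.357$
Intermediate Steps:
$V{\left(u,A \right)} = \frac{-3 + u}{A + \left(-5 + u\right) \left(10 + A\right)}$
$n = - \frac{11}{263}$ ($n = - \frac{\frac{1}{-50 - 4 \left(4 - 3\right) + 10 \left(-19\right) + \left(4 - 3\right) \left(-19\right)} \left(-3 - 19\right)}{2} = - \frac{\frac{1}{-50 - 4 - 190 + 1 \left(-19\right)} \left(-22\right)}{2} = - \frac{\frac{1}{-50 - 4 - 190 - 19} \left(-22\right)}{2} = - \frac{\frac{1}{-263} \left(-22\right)}{2} = - \frac{\left(- \frac{1}{263}\right) \left(-22\right)}{2} = \left(- \frac{1}{2}\right) \frac{22}{263} = - \frac{11}{263} \approx -0.041825$)
$\left(281 + 397\right) n = \left(281 + 397\right) \left(- \frac{11}{263}\right) = 678 \left(- \frac{11}{263}\right) = - \frac{7458}{263}$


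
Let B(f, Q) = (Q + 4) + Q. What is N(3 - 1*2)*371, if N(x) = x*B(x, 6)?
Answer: 5936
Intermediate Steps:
B(f, Q) = 4 + 2*Q (B(f, Q) = (4 + Q) + Q = 4 + 2*Q)
N(x) = 16*x (N(x) = x*(4 + 2*6) = x*(4 + 12) = x*16 = 16*x)
N(3 - 1*2)*371 = (16*(3 - 1*2))*371 = (16*(3 - 2))*371 = (16*1)*371 = 16*371 = 5936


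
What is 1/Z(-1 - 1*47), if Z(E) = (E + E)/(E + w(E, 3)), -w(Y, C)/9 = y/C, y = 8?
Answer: ¾ ≈ 0.75000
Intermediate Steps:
w(Y, C) = -72/C
Z(E) = 2*E/(-24 + E) (Z(E) = (E + E)/(E - 72/3) = (2*E)/(E - 72*⅓) = (2*E)/(E - 24) = (2*E)/(-24 + E) = 2*E/(-24 + E))
1/Z(-1 - 1*47) = 1/(2*(-1 - 1*47)/(-24 + (-1 - 1*47))) = 1/(2*(-1 - 47)/(-24 + (-1 - 47))) = 1/(2*(-48)/(-24 - 48)) = 1/(2*(-48)/(-72)) = 1/(2*(-48)*(-1/72)) = 1/(4/3) = ¾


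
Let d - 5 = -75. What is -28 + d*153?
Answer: -10738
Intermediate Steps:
d = -70 (d = 5 - 75 = -70)
-28 + d*153 = -28 - 70*153 = -28 - 10710 = -10738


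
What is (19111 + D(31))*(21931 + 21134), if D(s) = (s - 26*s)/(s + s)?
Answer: 1644953805/2 ≈ 8.2248e+8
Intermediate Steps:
D(s) = -25/2 (D(s) = (-25*s)/((2*s)) = (-25*s)*(1/(2*s)) = -25/2)
(19111 + D(31))*(21931 + 21134) = (19111 - 25/2)*(21931 + 21134) = (38197/2)*43065 = 1644953805/2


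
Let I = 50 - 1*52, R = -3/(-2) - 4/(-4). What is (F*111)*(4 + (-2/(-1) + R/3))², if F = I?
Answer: -62197/6 ≈ -10366.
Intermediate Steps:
R = 5/2 (R = -3*(-½) - 4*(-¼) = 3/2 + 1 = 5/2 ≈ 2.5000)
I = -2 (I = 50 - 52 = -2)
F = -2
(F*111)*(4 + (-2/(-1) + R/3))² = (-2*111)*(4 + (-2/(-1) + (5/2)/3))² = -222*(4 + (-2*(-1) + (5/2)*(⅓)))² = -222*(4 + (2 + ⅚))² = -222*(4 + 17/6)² = -222*(41/6)² = -222*1681/36 = -62197/6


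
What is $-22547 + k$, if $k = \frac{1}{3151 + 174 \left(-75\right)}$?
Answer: $- \frac{223192754}{9899} \approx -22547.0$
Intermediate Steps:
$k = - \frac{1}{9899}$ ($k = \frac{1}{3151 - 13050} = \frac{1}{-9899} = - \frac{1}{9899} \approx -0.00010102$)
$-22547 + k = -22547 - \frac{1}{9899} = - \frac{223192754}{9899}$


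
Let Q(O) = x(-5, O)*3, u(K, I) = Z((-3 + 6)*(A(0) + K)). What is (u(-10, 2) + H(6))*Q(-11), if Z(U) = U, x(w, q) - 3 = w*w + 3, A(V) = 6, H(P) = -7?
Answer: -1767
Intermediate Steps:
x(w, q) = 6 + w² (x(w, q) = 3 + (w*w + 3) = 3 + (w² + 3) = 3 + (3 + w²) = 6 + w²)
u(K, I) = 18 + 3*K (u(K, I) = (-3 + 6)*(6 + K) = 3*(6 + K) = 18 + 3*K)
Q(O) = 93 (Q(O) = (6 + (-5)²)*3 = (6 + 25)*3 = 31*3 = 93)
(u(-10, 2) + H(6))*Q(-11) = ((18 + 3*(-10)) - 7)*93 = ((18 - 30) - 7)*93 = (-12 - 7)*93 = -19*93 = -1767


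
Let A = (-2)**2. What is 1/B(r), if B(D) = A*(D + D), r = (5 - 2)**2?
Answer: 1/72 ≈ 0.013889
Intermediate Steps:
r = 9 (r = 3**2 = 9)
A = 4
B(D) = 8*D (B(D) = 4*(D + D) = 4*(2*D) = 8*D)
1/B(r) = 1/(8*9) = 1/72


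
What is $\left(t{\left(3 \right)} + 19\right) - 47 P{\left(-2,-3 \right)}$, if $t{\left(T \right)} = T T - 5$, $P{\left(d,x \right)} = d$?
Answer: $117$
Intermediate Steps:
$t{\left(T \right)} = -5 + T^{2}$ ($t{\left(T \right)} = T^{2} - 5 = -5 + T^{2}$)
$\left(t{\left(3 \right)} + 19\right) - 47 P{\left(-2,-3 \right)} = \left(\left(-5 + 3^{2}\right) + 19\right) - -94 = \left(\left(-5 + 9\right) + 19\right) + 94 = \left(4 + 19\right) + 94 = 23 + 94 = 117$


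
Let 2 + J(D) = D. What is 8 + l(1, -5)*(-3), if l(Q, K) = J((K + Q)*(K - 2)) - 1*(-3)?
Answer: -79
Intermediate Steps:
J(D) = -2 + D
l(Q, K) = 1 + (-2 + K)*(K + Q) (l(Q, K) = (-2 + (K + Q)*(K - 2)) - 1*(-3) = (-2 + (K + Q)*(-2 + K)) + 3 = (-2 + (-2 + K)*(K + Q)) + 3 = 1 + (-2 + K)*(K + Q))
8 + l(1, -5)*(-3) = 8 + (1 + (-5)² - 2*(-5) - 2*1 - 5*1)*(-3) = 8 + (1 + 25 + 10 - 2 - 5)*(-3) = 8 + 29*(-3) = 8 - 87 = -79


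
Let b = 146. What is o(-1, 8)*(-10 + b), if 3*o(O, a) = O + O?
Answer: -272/3 ≈ -90.667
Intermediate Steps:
o(O, a) = 2*O/3 (o(O, a) = (O + O)/3 = (2*O)/3 = 2*O/3)
o(-1, 8)*(-10 + b) = ((⅔)*(-1))*(-10 + 146) = -⅔*136 = -272/3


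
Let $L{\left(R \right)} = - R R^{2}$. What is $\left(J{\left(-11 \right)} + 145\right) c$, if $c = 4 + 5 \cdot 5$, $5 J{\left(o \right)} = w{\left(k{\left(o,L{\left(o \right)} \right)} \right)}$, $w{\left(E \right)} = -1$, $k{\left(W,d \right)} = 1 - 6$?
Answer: $\frac{20996}{5} \approx 4199.2$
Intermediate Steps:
$L{\left(R \right)} = - R^{3}$
$k{\left(W,d \right)} = -5$ ($k{\left(W,d \right)} = 1 - 6 = -5$)
$J{\left(o \right)} = - \frac{1}{5}$ ($J{\left(o \right)} = \frac{1}{5} \left(-1\right) = - \frac{1}{5}$)
$c = 29$ ($c = 4 + 25 = 29$)
$\left(J{\left(-11 \right)} + 145\right) c = \left(- \frac{1}{5} + 145\right) 29 = \frac{724}{5} \cdot 29 = \frac{20996}{5}$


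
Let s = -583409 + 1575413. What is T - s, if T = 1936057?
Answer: 944053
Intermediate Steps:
s = 992004
T - s = 1936057 - 1*992004 = 1936057 - 992004 = 944053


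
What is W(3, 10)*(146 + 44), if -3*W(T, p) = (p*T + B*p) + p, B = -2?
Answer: -3800/3 ≈ -1266.7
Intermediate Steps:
W(T, p) = p/3 - T*p/3 (W(T, p) = -((p*T - 2*p) + p)/3 = -((T*p - 2*p) + p)/3 = -((-2*p + T*p) + p)/3 = -(-p + T*p)/3 = p/3 - T*p/3)
W(3, 10)*(146 + 44) = ((⅓)*10*(1 - 1*3))*(146 + 44) = ((⅓)*10*(1 - 3))*190 = ((⅓)*10*(-2))*190 = -20/3*190 = -3800/3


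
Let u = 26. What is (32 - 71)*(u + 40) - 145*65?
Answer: -11999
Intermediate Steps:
(32 - 71)*(u + 40) - 145*65 = (32 - 71)*(26 + 40) - 145*65 = -39*66 - 9425 = -2574 - 9425 = -11999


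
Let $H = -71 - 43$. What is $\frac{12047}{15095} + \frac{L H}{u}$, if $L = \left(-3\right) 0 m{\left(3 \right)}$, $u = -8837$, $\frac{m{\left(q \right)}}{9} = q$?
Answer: $\frac{12047}{15095} \approx 0.79808$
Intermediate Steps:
$m{\left(q \right)} = 9 q$
$H = -114$
$L = 0$ ($L = \left(-3\right) 0 \cdot 9 \cdot 3 = 0 \cdot 27 = 0$)
$\frac{12047}{15095} + \frac{L H}{u} = \frac{12047}{15095} + \frac{0 \left(-114\right)}{-8837} = 12047 \cdot \frac{1}{15095} + 0 \left(- \frac{1}{8837}\right) = \frac{12047}{15095} + 0 = \frac{12047}{15095}$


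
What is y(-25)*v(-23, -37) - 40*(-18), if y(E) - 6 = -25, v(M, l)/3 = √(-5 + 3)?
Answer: 720 - 57*I*√2 ≈ 720.0 - 80.61*I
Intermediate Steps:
v(M, l) = 3*I*√2 (v(M, l) = 3*√(-5 + 3) = 3*√(-2) = 3*(I*√2) = 3*I*√2)
y(E) = -19 (y(E) = 6 - 25 = -19)
y(-25)*v(-23, -37) - 40*(-18) = -57*I*√2 - 40*(-18) = -57*I*√2 + 720 = 720 - 57*I*√2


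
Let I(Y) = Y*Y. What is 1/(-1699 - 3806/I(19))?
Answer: -361/617145 ≈ -0.00058495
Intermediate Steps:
I(Y) = Y²
1/(-1699 - 3806/I(19)) = 1/(-1699 - 3806/(19²)) = 1/(-1699 - 3806/361) = 1/(-617145/361) = -361/617145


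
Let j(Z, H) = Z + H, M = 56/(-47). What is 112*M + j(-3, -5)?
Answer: -6648/47 ≈ -141.45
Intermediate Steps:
M = -56/47 (M = 56*(-1/47) = -56/47 ≈ -1.1915)
j(Z, H) = H + Z
112*M + j(-3, -5) = 112*(-56/47) + (-5 - 3) = -6272/47 - 8 = -6648/47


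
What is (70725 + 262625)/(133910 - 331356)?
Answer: -166675/98723 ≈ -1.6883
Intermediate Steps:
(70725 + 262625)/(133910 - 331356) = 333350/(-197446) = 333350*(-1/197446) = -166675/98723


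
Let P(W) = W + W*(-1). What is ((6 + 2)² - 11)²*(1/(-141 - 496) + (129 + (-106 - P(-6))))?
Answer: 41151850/637 ≈ 64603.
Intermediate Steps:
P(W) = 0 (P(W) = W - W = 0)
((6 + 2)² - 11)²*(1/(-141 - 496) + (129 + (-106 - P(-6)))) = ((6 + 2)² - 11)²*(1/(-141 - 496) + (129 + (-106 - 1*0))) = (8² - 11)²*(1/(-637) + (129 + (-106 + 0))) = (64 - 11)²*(-1/637 + (129 - 106)) = 53²*(-1/637 + 23) = 2809*(14650/637) = 41151850/637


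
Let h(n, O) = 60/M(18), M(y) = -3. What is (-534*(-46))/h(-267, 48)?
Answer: -6141/5 ≈ -1228.2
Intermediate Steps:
h(n, O) = -20 (h(n, O) = 60/(-3) = 60*(-⅓) = -20)
(-534*(-46))/h(-267, 48) = -534*(-46)/(-20) = 24564*(-1/20) = -6141/5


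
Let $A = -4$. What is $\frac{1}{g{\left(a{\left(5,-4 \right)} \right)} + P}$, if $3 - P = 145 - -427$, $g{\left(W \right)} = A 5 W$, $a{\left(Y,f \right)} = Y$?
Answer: $- \frac{1}{669} \approx -0.0014948$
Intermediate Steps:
$g{\left(W \right)} = - 20 W$ ($g{\left(W \right)} = \left(-4\right) 5 W = - 20 W$)
$P = -569$ ($P = 3 - \left(145 - -427\right) = 3 - \left(145 + 427\right) = 3 - 572 = -569$)
$\frac{1}{g{\left(a{\left(5,-4 \right)} \right)} + P} = \frac{1}{\left(-20\right) 5 - 569} = \frac{1}{-100 - 569} = \frac{1}{-669} = - \frac{1}{669}$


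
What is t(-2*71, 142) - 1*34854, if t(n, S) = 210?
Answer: -34644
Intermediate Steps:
t(-2*71, 142) - 1*34854 = 210 - 1*34854 = 210 - 34854 = -34644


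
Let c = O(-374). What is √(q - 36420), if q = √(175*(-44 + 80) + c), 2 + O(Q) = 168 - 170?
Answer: √(-36420 + 2*√1574) ≈ 190.63*I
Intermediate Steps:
O(Q) = -4 (O(Q) = -2 + (168 - 170) = -2 - 2 = -4)
c = -4
q = 2*√1574 (q = √(175*(-44 + 80) - 4) = √(175*36 - 4) = √(6300 - 4) = √6296 = 2*√1574 ≈ 79.347)
√(q - 36420) = √(2*√1574 - 36420) = √(-36420 + 2*√1574)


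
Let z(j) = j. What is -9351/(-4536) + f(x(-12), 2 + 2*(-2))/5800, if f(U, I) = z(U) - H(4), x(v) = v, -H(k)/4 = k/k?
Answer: 752771/365400 ≈ 2.0601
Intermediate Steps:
H(k) = -4 (H(k) = -4*k/k = -4*1 = -4)
f(U, I) = 4 + U (f(U, I) = U - 1*(-4) = U + 4 = 4 + U)
-9351/(-4536) + f(x(-12), 2 + 2*(-2))/5800 = -9351/(-4536) + (4 - 12)/5800 = -9351*(-1/4536) - 8*1/5800 = 1039/504 - 1/725 = 752771/365400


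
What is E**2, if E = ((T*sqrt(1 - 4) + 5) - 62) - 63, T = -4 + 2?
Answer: 14388 + 480*I*sqrt(3) ≈ 14388.0 + 831.38*I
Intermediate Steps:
T = -2
E = -120 - 2*I*sqrt(3) (E = ((-2*sqrt(1 - 4) + 5) - 62) - 63 = ((-2*I*sqrt(3) + 5) - 62) - 63 = ((5 - 2*I*sqrt(3)) - 62) - 63 = (-57 - 2*I*sqrt(3)) - 63 = -120 - 2*I*sqrt(3) ≈ -120.0 - 3.4641*I)
E**2 = (-120 - 2*I*sqrt(3))**2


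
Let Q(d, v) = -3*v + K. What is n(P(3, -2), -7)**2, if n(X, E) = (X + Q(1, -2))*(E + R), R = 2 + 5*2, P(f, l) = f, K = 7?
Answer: 6400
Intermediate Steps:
Q(d, v) = 7 - 3*v (Q(d, v) = -3*v + 7 = 7 - 3*v)
R = 12 (R = 2 + 10 = 12)
n(X, E) = (12 + E)*(13 + X) (n(X, E) = (X + (7 - 3*(-2)))*(E + 12) = (X + (7 + 6))*(12 + E) = (X + 13)*(12 + E) = (13 + X)*(12 + E) = (12 + E)*(13 + X))
n(P(3, -2), -7)**2 = (156 + 12*3 + 13*(-7) - 7*3)**2 = (156 + 36 - 91 - 21)**2 = 80**2 = 6400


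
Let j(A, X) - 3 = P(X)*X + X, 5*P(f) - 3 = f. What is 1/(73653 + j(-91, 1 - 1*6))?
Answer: 1/73653 ≈ 1.3577e-5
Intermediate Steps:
P(f) = ⅗ + f/5
j(A, X) = 3 + X + X*(⅗ + X/5) (j(A, X) = 3 + ((⅗ + X/5)*X + X) = 3 + (X*(⅗ + X/5) + X) = 3 + (X + X*(⅗ + X/5)) = 3 + X + X*(⅗ + X/5))
1/(73653 + j(-91, 1 - 1*6)) = 1/(73653 + (3 + (1 - 1*6)²/5 + 8*(1 - 1*6)/5)) = 1/(73653 + (3 + (1 - 6)²/5 + 8*(1 - 6)/5)) = 1/(73653 + (3 + (⅕)*(-5)² + (8/5)*(-5))) = 1/(73653 + (3 + (⅕)*25 - 8)) = 1/(73653 + (3 + 5 - 8)) = 1/(73653 + 0) = 1/73653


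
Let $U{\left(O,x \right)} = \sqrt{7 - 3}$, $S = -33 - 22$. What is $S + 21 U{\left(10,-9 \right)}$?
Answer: $-13$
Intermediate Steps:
$S = -55$
$U{\left(O,x \right)} = 2$ ($U{\left(O,x \right)} = \sqrt{4} = 2$)
$S + 21 U{\left(10,-9 \right)} = -55 + 21 \cdot 2 = -55 + 42 = -13$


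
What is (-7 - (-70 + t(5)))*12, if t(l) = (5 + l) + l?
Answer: 576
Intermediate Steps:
t(l) = 5 + 2*l
(-7 - (-70 + t(5)))*12 = (-7 - (-70 + (5 + 2*5)))*12 = (-7 - (-70 + (5 + 10)))*12 = (-7 - (-70 + 15))*12 = (-7 - 1*(-55))*12 = (-7 + 55)*12 = 48*12 = 576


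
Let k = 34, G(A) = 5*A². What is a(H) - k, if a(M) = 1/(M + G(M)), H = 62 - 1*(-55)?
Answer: -2331107/68562 ≈ -34.000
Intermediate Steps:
H = 117 (H = 62 + 55 = 117)
a(M) = 1/(M + 5*M²)
a(H) - k = 1/(117*(1 + 5*117)) - 1*34 = 1/(117*(1 + 585)) - 34 = (1/117)/586 - 34 = (1/117)*(1/586) - 34 = 1/68562 - 34 = -2331107/68562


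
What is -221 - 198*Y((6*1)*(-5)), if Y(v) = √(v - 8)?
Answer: -221 - 198*I*√38 ≈ -221.0 - 1220.6*I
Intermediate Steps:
Y(v) = √(-8 + v)
-221 - 198*Y((6*1)*(-5)) = -221 - 198*√(-8 + (6*1)*(-5)) = -221 - 198*√(-8 + 6*(-5)) = -221 - 198*√(-8 - 30) = -221 - 198*I*√38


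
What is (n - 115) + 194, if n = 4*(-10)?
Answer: 39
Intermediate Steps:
n = -40
(n - 115) + 194 = (-40 - 115) + 194 = -155 + 194 = 39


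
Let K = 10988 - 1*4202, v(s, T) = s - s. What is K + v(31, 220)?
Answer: 6786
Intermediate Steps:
v(s, T) = 0
K = 6786 (K = 10988 - 4202 = 6786)
K + v(31, 220) = 6786 + 0 = 6786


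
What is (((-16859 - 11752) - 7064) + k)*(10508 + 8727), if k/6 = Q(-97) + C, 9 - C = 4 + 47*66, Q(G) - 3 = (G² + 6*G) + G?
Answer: -35757865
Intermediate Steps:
Q(G) = 3 + G² + 7*G (Q(G) = 3 + ((G² + 6*G) + G) = 3 + (G² + 7*G) = 3 + G² + 7*G)
C = -3097 (C = 9 - (4 + 47*66) = 9 - (4 + 3102) = 9 - 1*3106 = 9 - 3106 = -3097)
k = 33816 (k = 6*((3 + (-97)² + 7*(-97)) - 3097) = 6*((3 + 9409 - 679) - 3097) = 6*(8733 - 3097) = 6*5636 = 33816)
(((-16859 - 11752) - 7064) + k)*(10508 + 8727) = (((-16859 - 11752) - 7064) + 33816)*(10508 + 8727) = ((-28611 - 7064) + 33816)*19235 = (-35675 + 33816)*19235 = -1859*19235 = -35757865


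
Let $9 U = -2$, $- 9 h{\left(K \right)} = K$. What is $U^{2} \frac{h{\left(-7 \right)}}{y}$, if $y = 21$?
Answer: $\frac{4}{2187} \approx 0.001829$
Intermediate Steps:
$h{\left(K \right)} = - \frac{K}{9}$
$U = - \frac{2}{9}$ ($U = \frac{1}{9} \left(-2\right) = - \frac{2}{9} \approx -0.22222$)
$U^{2} \frac{h{\left(-7 \right)}}{y} = \left(- \frac{2}{9}\right)^{2} \frac{\left(- \frac{1}{9}\right) \left(-7\right)}{21} = \frac{4 \cdot \frac{7}{9} \cdot \frac{1}{21}}{81} = \frac{4}{81} \cdot \frac{1}{27} = \frac{4}{2187}$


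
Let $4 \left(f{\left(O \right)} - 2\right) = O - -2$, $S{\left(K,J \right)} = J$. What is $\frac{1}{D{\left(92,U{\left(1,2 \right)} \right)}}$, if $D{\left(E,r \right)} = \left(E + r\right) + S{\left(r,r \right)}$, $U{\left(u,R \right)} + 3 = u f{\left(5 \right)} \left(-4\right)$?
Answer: $\frac{1}{56} \approx 0.017857$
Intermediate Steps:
$f{\left(O \right)} = \frac{5}{2} + \frac{O}{4}$ ($f{\left(O \right)} = 2 + \frac{O - -2}{4} = 2 + \frac{O + 2}{4} = 2 + \frac{2 + O}{4} = 2 + \left(\frac{1}{2} + \frac{O}{4}\right) = \frac{5}{2} + \frac{O}{4}$)
$U{\left(u,R \right)} = -3 - 15 u$ ($U{\left(u,R \right)} = -3 + u \left(\frac{5}{2} + \frac{1}{4} \cdot 5\right) \left(-4\right) = -3 + u \left(\frac{5}{2} + \frac{5}{4}\right) \left(-4\right) = -3 + u \frac{15}{4} \left(-4\right) = -3 + \frac{15 u}{4} \left(-4\right) = -3 - 15 u$)
$D{\left(E,r \right)} = E + 2 r$ ($D{\left(E,r \right)} = \left(E + r\right) + r = E + 2 r$)
$\frac{1}{D{\left(92,U{\left(1,2 \right)} \right)}} = \frac{1}{92 + 2 \left(-3 - 15\right)} = \frac{1}{92 + 2 \left(-18\right)} = \frac{1}{92 - 36} = \frac{1}{56}$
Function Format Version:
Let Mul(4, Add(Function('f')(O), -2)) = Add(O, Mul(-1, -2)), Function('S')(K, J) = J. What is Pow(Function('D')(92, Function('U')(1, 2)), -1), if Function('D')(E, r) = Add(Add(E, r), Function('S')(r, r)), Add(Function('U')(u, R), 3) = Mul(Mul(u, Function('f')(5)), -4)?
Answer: Rational(1, 56) ≈ 0.017857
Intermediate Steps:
Function('f')(O) = Add(Rational(5, 2), Mul(Rational(1, 4), O)) (Function('f')(O) = Add(2, Mul(Rational(1, 4), Add(O, Mul(-1, -2)))) = Add(2, Mul(Rational(1, 4), Add(O, 2))) = Add(2, Mul(Rational(1, 4), Add(2, O))) = Add(2, Add(Rational(1, 2), Mul(Rational(1, 4), O))) = Add(Rational(5, 2), Mul(Rational(1, 4), O)))
Function('U')(u, R) = Add(-3, Mul(-15, u)) (Function('U')(u, R) = Add(-3, Mul(Mul(u, Add(Rational(5, 2), Mul(Rational(1, 4), 5))), -4)) = Add(-3, Mul(Mul(u, Add(Rational(5, 2), Rational(5, 4))), -4)) = Add(-3, Mul(Mul(u, Rational(15, 4)), -4)) = Add(-3, Mul(Mul(Rational(15, 4), u), -4)) = Add(-3, Mul(-15, u)))
Function('D')(E, r) = Add(E, Mul(2, r)) (Function('D')(E, r) = Add(Add(E, r), r) = Add(E, Mul(2, r)))
Pow(Function('D')(92, Function('U')(1, 2)), -1) = Pow(Add(92, Mul(2, Add(-3, Mul(-15, 1)))), -1) = Pow(Add(92, Mul(2, Add(-3, -15))), -1) = Pow(Add(92, Mul(2, -18)), -1) = Pow(Add(92, -36), -1) = Pow(56, -1) = Rational(1, 56)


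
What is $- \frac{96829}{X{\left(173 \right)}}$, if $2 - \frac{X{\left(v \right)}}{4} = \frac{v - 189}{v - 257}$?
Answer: $- \frac{2033409}{152} \approx -13378.0$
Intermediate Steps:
$X{\left(v \right)} = 8 - \frac{4 \left(-189 + v\right)}{-257 + v}$ ($X{\left(v \right)} = 8 - 4 \frac{v - 189}{v - 257} = 8 - 4 \frac{-189 + v}{-257 + v} = 8 - \frac{4 \left(-189 + v\right)}{-257 + v}$)
$- \frac{96829}{X{\left(173 \right)}} = - \frac{96829}{4 \frac{1}{-257 + 173} \left(-325 + 173\right)} = - \frac{96829}{4 \frac{1}{-84} \left(-152\right)} = - \frac{96829}{4 \left(- \frac{1}{84}\right) \left(-152\right)} = - \frac{96829}{\frac{152}{21}} = \left(-96829\right) \frac{21}{152} = - \frac{2033409}{152}$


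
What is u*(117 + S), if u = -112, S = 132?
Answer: -27888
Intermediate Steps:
u*(117 + S) = -112*(117 + 132) = -112*249 = -27888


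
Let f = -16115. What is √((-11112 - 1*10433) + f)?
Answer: 2*I*√9415 ≈ 194.06*I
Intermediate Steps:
√((-11112 - 1*10433) + f) = √((-11112 - 1*10433) - 16115) = √((-11112 - 10433) - 16115) = √(-21545 - 16115) = √(-37660) = 2*I*√9415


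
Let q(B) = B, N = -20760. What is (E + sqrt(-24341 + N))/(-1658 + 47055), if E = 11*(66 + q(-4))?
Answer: 62/4127 + I*sqrt(45101)/45397 ≈ 0.015023 + 0.0046781*I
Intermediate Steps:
E = 682 (E = 11*(66 - 4) = 11*62 = 682)
(E + sqrt(-24341 + N))/(-1658 + 47055) = (682 + sqrt(-24341 - 20760))/(-1658 + 47055) = (682 + sqrt(-45101))/45397 = (682 + I*sqrt(45101))*(1/45397) = 62/4127 + I*sqrt(45101)/45397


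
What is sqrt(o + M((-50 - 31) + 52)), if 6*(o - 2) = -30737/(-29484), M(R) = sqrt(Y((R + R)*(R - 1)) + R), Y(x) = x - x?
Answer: sqrt(4284930 + 1971216*I*sqrt(29))/1404 ≈ 1.9976 + 1.3479*I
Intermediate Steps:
Y(x) = 0
M(R) = sqrt(R) (M(R) = sqrt(0 + R) = sqrt(R))
o = 54935/25272 (o = 2 + (-30737/(-29484))/6 = 2 + (-30737*(-1/29484))/6 = 2 + (1/6)*(4391/4212) = 2 + 4391/25272 = 54935/25272 ≈ 2.1737)
sqrt(o + M((-50 - 31) + 52)) = sqrt(54935/25272 + sqrt((-50 - 31) + 52)) = sqrt(54935/25272 + sqrt(-81 + 52)) = sqrt(54935/25272 + sqrt(-29)) = sqrt(54935/25272 + I*sqrt(29))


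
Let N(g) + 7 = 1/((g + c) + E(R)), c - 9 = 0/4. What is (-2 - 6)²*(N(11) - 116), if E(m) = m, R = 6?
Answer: -102304/13 ≈ -7869.5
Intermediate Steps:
c = 9 (c = 9 + 0/4 = 9 + 0*(¼) = 9 + 0 = 9)
N(g) = -7 + 1/(15 + g) (N(g) = -7 + 1/((g + 9) + 6) = -7 + 1/((9 + g) + 6) = -7 + 1/(15 + g))
(-2 - 6)²*(N(11) - 116) = (-2 - 6)²*((-104 - 7*11)/(15 + 11) - 116) = (-8)²*((-104 - 77)/26 - 116) = 64*((1/26)*(-181) - 116) = 64*(-181/26 - 116) = 64*(-3197/26) = -102304/13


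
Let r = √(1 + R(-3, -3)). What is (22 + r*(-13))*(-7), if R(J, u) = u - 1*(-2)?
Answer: -154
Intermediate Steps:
R(J, u) = 2 + u (R(J, u) = u + 2 = 2 + u)
r = 0 (r = √(1 + (2 - 3)) = √(1 - 1) = √0 = 0)
(22 + r*(-13))*(-7) = (22 + 0*(-13))*(-7) = (22 + 0)*(-7) = 22*(-7) = -154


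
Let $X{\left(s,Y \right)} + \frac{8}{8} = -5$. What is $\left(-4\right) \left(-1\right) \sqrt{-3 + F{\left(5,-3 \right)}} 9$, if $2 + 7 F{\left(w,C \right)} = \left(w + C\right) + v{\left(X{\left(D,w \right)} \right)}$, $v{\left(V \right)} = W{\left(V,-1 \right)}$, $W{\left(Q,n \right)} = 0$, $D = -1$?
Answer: $36 i \sqrt{3} \approx 62.354 i$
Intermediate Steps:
$X{\left(s,Y \right)} = -6$ ($X{\left(s,Y \right)} = -1 - 5 = -6$)
$v{\left(V \right)} = 0$
$F{\left(w,C \right)} = - \frac{2}{7} + \frac{C}{7} + \frac{w}{7}$ ($F{\left(w,C \right)} = - \frac{2}{7} + \frac{\left(w + C\right) + 0}{7} = - \frac{2}{7} + \frac{\left(C + w\right) + 0}{7} = - \frac{2}{7} + \frac{C + w}{7} = - \frac{2}{7} + \left(\frac{C}{7} + \frac{w}{7}\right) = - \frac{2}{7} + \frac{C}{7} + \frac{w}{7}$)
$\left(-4\right) \left(-1\right) \sqrt{-3 + F{\left(5,-3 \right)}} 9 = \left(-4\right) \left(-1\right) \sqrt{-3 + \left(- \frac{2}{7} + \frac{1}{7} \left(-3\right) + \frac{1}{7} \cdot 5\right)} 9 = 4 \sqrt{-3 - 0} \cdot 9 = 4 \sqrt{-3 + 0} \cdot 9 = 4 \sqrt{-3} \cdot 9 = 4 i \sqrt{3} \cdot 9 = 36 i \sqrt{3}$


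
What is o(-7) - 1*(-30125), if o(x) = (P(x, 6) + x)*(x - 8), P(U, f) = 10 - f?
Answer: 30170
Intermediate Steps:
o(x) = (-8 + x)*(4 + x) (o(x) = ((10 - 1*6) + x)*(x - 8) = ((10 - 6) + x)*(-8 + x) = (4 + x)*(-8 + x) = (-8 + x)*(4 + x))
o(-7) - 1*(-30125) = (-32 + (-7)² - 4*(-7)) - 1*(-30125) = (-32 + 49 + 28) + 30125 = 45 + 30125 = 30170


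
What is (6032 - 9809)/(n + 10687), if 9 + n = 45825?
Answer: -3777/56503 ≈ -0.066846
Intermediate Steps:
n = 45816 (n = -9 + 45825 = 45816)
(6032 - 9809)/(n + 10687) = (6032 - 9809)/(45816 + 10687) = -3777/56503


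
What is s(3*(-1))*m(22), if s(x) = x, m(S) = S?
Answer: -66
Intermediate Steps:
s(3*(-1))*m(22) = (3*(-1))*22 = -3*22 = -66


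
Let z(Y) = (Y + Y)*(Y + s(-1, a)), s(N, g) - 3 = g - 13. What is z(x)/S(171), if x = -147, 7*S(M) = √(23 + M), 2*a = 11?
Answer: 311787*√194/194 ≈ 22385.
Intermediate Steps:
a = 11/2 (a = (½)*11 = 11/2 ≈ 5.5000)
s(N, g) = -10 + g (s(N, g) = 3 + (g - 13) = 3 + (-13 + g) = -10 + g)
S(M) = √(23 + M)/7
z(Y) = 2*Y*(-9/2 + Y) (z(Y) = (Y + Y)*(Y + (-10 + 11/2)) = (2*Y)*(Y - 9/2) = (2*Y)*(-9/2 + Y) = 2*Y*(-9/2 + Y))
z(x)/S(171) = (-147*(-9 + 2*(-147)))/((√(23 + 171)/7)) = (-147*(-9 - 294))/((√194/7)) = (-147*(-303))*(7*√194/194) = 44541*(7*√194/194) = 311787*√194/194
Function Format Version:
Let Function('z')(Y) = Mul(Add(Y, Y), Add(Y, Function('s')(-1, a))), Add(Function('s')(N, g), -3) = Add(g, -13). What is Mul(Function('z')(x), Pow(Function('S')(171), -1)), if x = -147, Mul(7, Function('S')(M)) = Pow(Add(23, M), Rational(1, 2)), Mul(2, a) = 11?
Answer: Mul(Rational(311787, 194), Pow(194, Rational(1, 2))) ≈ 22385.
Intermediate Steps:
a = Rational(11, 2) (a = Mul(Rational(1, 2), 11) = Rational(11, 2) ≈ 5.5000)
Function('s')(N, g) = Add(-10, g) (Function('s')(N, g) = Add(3, Add(g, -13)) = Add(3, Add(-13, g)) = Add(-10, g))
Function('S')(M) = Mul(Rational(1, 7), Pow(Add(23, M), Rational(1, 2)))
Function('z')(Y) = Mul(2, Y, Add(Rational(-9, 2), Y)) (Function('z')(Y) = Mul(Add(Y, Y), Add(Y, Add(-10, Rational(11, 2)))) = Mul(Mul(2, Y), Add(Y, Rational(-9, 2))) = Mul(Mul(2, Y), Add(Rational(-9, 2), Y)) = Mul(2, Y, Add(Rational(-9, 2), Y)))
Mul(Function('z')(x), Pow(Function('S')(171), -1)) = Mul(Mul(-147, Add(-9, Mul(2, -147))), Pow(Mul(Rational(1, 7), Pow(Add(23, 171), Rational(1, 2))), -1)) = Mul(Mul(-147, Add(-9, -294)), Pow(Mul(Rational(1, 7), Pow(194, Rational(1, 2))), -1)) = Mul(Mul(-147, -303), Mul(Rational(7, 194), Pow(194, Rational(1, 2)))) = Mul(44541, Mul(Rational(7, 194), Pow(194, Rational(1, 2)))) = Mul(Rational(311787, 194), Pow(194, Rational(1, 2)))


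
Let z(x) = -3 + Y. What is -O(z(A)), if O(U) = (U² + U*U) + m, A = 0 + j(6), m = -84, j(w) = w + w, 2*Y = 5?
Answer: 167/2 ≈ 83.500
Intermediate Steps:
Y = 5/2 (Y = (½)*5 = 5/2 ≈ 2.5000)
j(w) = 2*w
A = 12 (A = 0 + 2*6 = 0 + 12 = 12)
z(x) = -½ (z(x) = -3 + 5/2 = -½)
O(U) = -84 + 2*U² (O(U) = (U² + U*U) - 84 = (U² + U²) - 84 = 2*U² - 84 = -84 + 2*U²)
-O(z(A)) = -(-84 + 2*(-½)²) = -(-84 + 2*(¼)) = -(-84 + ½) = -1*(-167/2) = 167/2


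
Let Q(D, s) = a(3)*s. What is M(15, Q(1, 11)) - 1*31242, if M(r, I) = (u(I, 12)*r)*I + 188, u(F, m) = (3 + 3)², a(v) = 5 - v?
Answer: -19174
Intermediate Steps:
Q(D, s) = 2*s (Q(D, s) = (5 - 1*3)*s = (5 - 3)*s = 2*s)
u(F, m) = 36 (u(F, m) = 6² = 36)
M(r, I) = 188 + 36*I*r (M(r, I) = (36*r)*I + 188 = 36*I*r + 188 = 188 + 36*I*r)
M(15, Q(1, 11)) - 1*31242 = (188 + 36*(2*11)*15) - 1*31242 = (188 + 36*22*15) - 31242 = (188 + 11880) - 31242 = 12068 - 31242 = -19174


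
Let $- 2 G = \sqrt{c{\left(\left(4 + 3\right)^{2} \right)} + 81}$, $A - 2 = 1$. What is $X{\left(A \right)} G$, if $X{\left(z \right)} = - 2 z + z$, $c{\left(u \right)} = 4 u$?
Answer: $\frac{3 \sqrt{277}}{2} \approx 24.965$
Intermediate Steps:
$A = 3$ ($A = 2 + 1 = 3$)
$X{\left(z \right)} = - z$
$G = - \frac{\sqrt{277}}{2}$ ($G = - \frac{\sqrt{4 \left(4 + 3\right)^{2} + 81}}{2} = - \frac{\sqrt{4 \cdot 7^{2} + 81}}{2} = - \frac{\sqrt{4 \cdot 49 + 81}}{2} = - \frac{\sqrt{196 + 81}}{2} = - \frac{\sqrt{277}}{2} \approx -8.3217$)
$X{\left(A \right)} G = \left(-1\right) 3 \left(- \frac{\sqrt{277}}{2}\right) = - 3 \left(- \frac{\sqrt{277}}{2}\right) = \frac{3 \sqrt{277}}{2}$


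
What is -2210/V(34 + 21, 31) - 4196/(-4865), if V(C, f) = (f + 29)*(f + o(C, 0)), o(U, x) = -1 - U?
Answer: 340913/145950 ≈ 2.3358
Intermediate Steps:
V(C, f) = (29 + f)*(-1 + f - C) (V(C, f) = (f + 29)*(f + (-1 - C)) = (29 + f)*(-1 + f - C))
-2210/V(34 + 21, 31) - 4196/(-4865) = -2210/(-29 + 31² - 29*(34 + 21) + 28*31 - 1*(34 + 21)*31) - 4196/(-4865) = -2210/(-29 + 961 - 29*55 + 868 - 1*55*31) - 4196*(-1/4865) = -2210/(-29 + 961 - 1595 + 868 - 1705) + 4196/4865 = -2210/(-1500) + 4196/4865 = -2210*(-1/1500) + 4196/4865 = 221/150 + 4196/4865 = 340913/145950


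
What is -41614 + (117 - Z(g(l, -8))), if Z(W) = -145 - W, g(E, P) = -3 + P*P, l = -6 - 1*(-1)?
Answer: -41291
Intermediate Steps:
l = -5 (l = -6 + 1 = -5)
g(E, P) = -3 + P²
-41614 + (117 - Z(g(l, -8))) = -41614 + (117 - (-145 - (-3 + (-8)²))) = -41614 + (117 - (-145 - (-3 + 64))) = -41614 + (117 - (-145 - 1*61)) = -41614 + (117 - (-145 - 61)) = -41614 + (117 - 1*(-206)) = -41614 + (117 + 206) = -41614 + 323 = -41291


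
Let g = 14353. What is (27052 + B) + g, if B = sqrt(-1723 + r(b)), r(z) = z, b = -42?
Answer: 41405 + I*sqrt(1765) ≈ 41405.0 + 42.012*I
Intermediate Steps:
B = I*sqrt(1765) (B = sqrt(-1723 - 42) = sqrt(-1765) = I*sqrt(1765) ≈ 42.012*I)
(27052 + B) + g = (27052 + I*sqrt(1765)) + 14353 = 41405 + I*sqrt(1765)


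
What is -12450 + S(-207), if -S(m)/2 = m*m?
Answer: -98148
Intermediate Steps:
S(m) = -2*m² (S(m) = -2*m*m = -2*m²)
-12450 + S(-207) = -12450 - 2*(-207)² = -12450 - 2*42849 = -12450 - 85698 = -98148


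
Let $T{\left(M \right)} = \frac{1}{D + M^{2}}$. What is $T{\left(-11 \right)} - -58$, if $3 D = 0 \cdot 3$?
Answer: $\frac{7019}{121} \approx 58.008$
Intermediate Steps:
$D = 0$ ($D = \frac{0 \cdot 3}{3} = \frac{1}{3} \cdot 0 = 0$)
$T{\left(M \right)} = \frac{1}{M^{2}}$ ($T{\left(M \right)} = \frac{1}{0 + M^{2}} = \frac{1}{M^{2}}$)
$T{\left(-11 \right)} - -58 = \frac{1}{121} - -58 = \frac{1}{121} + 58 = \frac{7019}{121}$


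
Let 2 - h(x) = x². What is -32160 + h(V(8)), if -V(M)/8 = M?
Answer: -36254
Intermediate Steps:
V(M) = -8*M
h(x) = 2 - x²
-32160 + h(V(8)) = -32160 + (2 - (-8*8)²) = -32160 + (2 - 1*(-64)²) = -32160 + (2 - 1*4096) = -32160 + (2 - 4096) = -32160 - 4094 = -36254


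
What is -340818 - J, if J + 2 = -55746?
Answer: -285070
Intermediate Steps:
J = -55748 (J = -2 - 55746 = -55748)
-340818 - J = -340818 - 1*(-55748) = -340818 + 55748 = -285070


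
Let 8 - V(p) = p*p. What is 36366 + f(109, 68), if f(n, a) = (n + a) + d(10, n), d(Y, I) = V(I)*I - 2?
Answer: -1257616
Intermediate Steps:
V(p) = 8 - p² (V(p) = 8 - p*p = 8 - p²)
d(Y, I) = -2 + I*(8 - I²) (d(Y, I) = (8 - I²)*I - 2 = I*(8 - I²) - 2 = -2 + I*(8 - I²))
f(n, a) = -2 + a - n³ + 9*n (f(n, a) = (n + a) + (-2 - n³ + 8*n) = (a + n) + (-2 - n³ + 8*n) = -2 + a - n³ + 9*n)
36366 + f(109, 68) = 36366 + (-2 + 68 - 1*109³ + 9*109) = 36366 + (-2 + 68 - 1*1295029 + 981) = 36366 + (-2 + 68 - 1295029 + 981) = 36366 - 1293982 = -1257616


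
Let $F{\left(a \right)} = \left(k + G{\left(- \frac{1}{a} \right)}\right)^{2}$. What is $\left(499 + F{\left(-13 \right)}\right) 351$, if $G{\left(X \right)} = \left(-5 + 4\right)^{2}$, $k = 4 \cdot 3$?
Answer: $234468$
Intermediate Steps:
$k = 12$
$G{\left(X \right)} = 1$ ($G{\left(X \right)} = \left(-1\right)^{2} = 1$)
$F{\left(a \right)} = 169$ ($F{\left(a \right)} = \left(12 + 1\right)^{2} = 13^{2} = 169$)
$\left(499 + F{\left(-13 \right)}\right) 351 = \left(499 + 169\right) 351 = 668 \cdot 351 = 234468$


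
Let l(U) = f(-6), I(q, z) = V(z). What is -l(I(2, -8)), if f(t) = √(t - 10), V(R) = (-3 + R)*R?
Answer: -4*I ≈ -4.0*I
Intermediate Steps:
V(R) = R*(-3 + R)
I(q, z) = z*(-3 + z)
f(t) = √(-10 + t)
l(U) = 4*I (l(U) = √(-10 - 6) = √(-16) = 4*I)
-l(I(2, -8)) = -4*I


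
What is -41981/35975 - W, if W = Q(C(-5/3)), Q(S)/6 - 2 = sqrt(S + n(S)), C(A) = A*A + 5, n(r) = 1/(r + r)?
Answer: -473681/35975 - sqrt(345835)/35 ≈ -29.969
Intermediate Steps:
n(r) = 1/(2*r)
C(A) = 5 + A**2 (C(A) = A**2 + 5 = 5 + A**2)
Q(S) = 12 + 6*sqrt(S + 1/(2*S))
W = 12 + sqrt(345835)/35 (W = 12 + 3*sqrt(2/(5 + (-5/3)**2) + 4*(5 + (-5/3)**2)) = 12 + 3*sqrt(2/(5 + 25/9) + 4*(5 + 25/9)) = 12 + 3*sqrt(2/(70/9) + 4*(70/9)) = 12 + 3*sqrt(2*(9/70) + 280/9) = 12 + 3*sqrt(9/35 + 280/9) = 12 + 3*sqrt(9881/315) = 12 + 3*(sqrt(345835)/105) = 12 + sqrt(345835)/35 ≈ 28.802)
-41981/35975 - W = -41981/35975 - (12 + sqrt(345835)/35) = -41981*1/35975 + (-12 - sqrt(345835)/35) = -41981/35975 + (-12 - sqrt(345835)/35) = -473681/35975 - sqrt(345835)/35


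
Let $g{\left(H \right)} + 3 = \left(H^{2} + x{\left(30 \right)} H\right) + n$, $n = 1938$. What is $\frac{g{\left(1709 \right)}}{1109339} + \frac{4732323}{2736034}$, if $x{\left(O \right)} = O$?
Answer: $\frac{1912343381803}{433598460218} \approx 4.4104$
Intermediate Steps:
$g{\left(H \right)} = 1935 + H^{2} + 30 H$ ($g{\left(H \right)} = -3 + \left(\left(H^{2} + 30 H\right) + 1938\right) = -3 + \left(1938 + H^{2} + 30 H\right) = 1935 + H^{2} + 30 H$)
$\frac{g{\left(1709 \right)}}{1109339} + \frac{4732323}{2736034} = \frac{1935 + 1709^{2} + 30 \cdot 1709}{1109339} + \frac{4732323}{2736034} = \left(1935 + 2920681 + 51270\right) \frac{1}{1109339} + 4732323 \cdot \frac{1}{2736034} = 2973886 \cdot \frac{1}{1109339} + \frac{4732323}{2736034} = \frac{2973886}{1109339} + \frac{4732323}{2736034} = \frac{1912343381803}{433598460218}$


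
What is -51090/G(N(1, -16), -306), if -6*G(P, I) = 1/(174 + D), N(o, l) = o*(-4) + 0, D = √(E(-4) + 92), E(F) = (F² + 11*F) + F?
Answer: 53337960 + 613080*√15 ≈ 5.5712e+7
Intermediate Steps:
E(F) = F² + 12*F
D = 2*√15 (D = √(-4*(12 - 4) + 92) = √(-4*8 + 92) = √(-32 + 92) = √60 = 2*√15 ≈ 7.7460)
N(o, l) = -4*o (N(o, l) = -4*o + 0 = -4*o)
G(P, I) = -1/(6*(174 + 2*√15))
-51090/G(N(1, -16), -306) = -51090/(-29/30216 + √15/90648)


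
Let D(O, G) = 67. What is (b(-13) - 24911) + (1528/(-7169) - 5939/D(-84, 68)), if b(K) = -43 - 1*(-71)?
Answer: -179023228/7169 ≈ -24972.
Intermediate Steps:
b(K) = 28 (b(K) = -43 + 71 = 28)
(b(-13) - 24911) + (1528/(-7169) - 5939/D(-84, 68)) = (28 - 24911) + (1528/(-7169) - 5939/67) = -24883 + (1528*(-1/7169) - 5939*1/67) = -24883 + (-1528/7169 - 5939/67) = -24883 - 637001/7169 = -179023228/7169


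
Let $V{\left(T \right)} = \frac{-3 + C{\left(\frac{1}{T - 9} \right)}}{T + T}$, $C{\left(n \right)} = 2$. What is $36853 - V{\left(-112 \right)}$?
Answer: $\frac{8255071}{224} \approx 36853.0$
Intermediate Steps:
$V{\left(T \right)} = - \frac{1}{2 T}$ ($V{\left(T \right)} = \frac{-3 + 2}{T + T} = - \frac{1}{2 T}$)
$36853 - V{\left(-112 \right)} = 36853 - - \frac{1}{2 \left(-112\right)} = 36853 - \left(- \frac{1}{2}\right) \left(- \frac{1}{112}\right) = 36853 - \frac{1}{224} = \frac{8255071}{224}$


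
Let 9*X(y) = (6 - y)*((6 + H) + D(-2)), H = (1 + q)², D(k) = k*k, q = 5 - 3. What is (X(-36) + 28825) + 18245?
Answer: 141476/3 ≈ 47159.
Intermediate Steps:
q = 2
D(k) = k²
H = 9 (H = (1 + 2)² = 3² = 9)
X(y) = 38/3 - 19*y/9 (X(y) = ((6 - y)*((6 + 9) + (-2)²))/9 = ((6 - y)*(15 + 4))/9 = ((6 - y)*19)/9 = (114 - 19*y)/9 = 38/3 - 19*y/9)
(X(-36) + 28825) + 18245 = ((38/3 - 19/9*(-36)) + 28825) + 18245 = ((38/3 + 76) + 28825) + 18245 = (266/3 + 28825) + 18245 = 86741/3 + 18245 = 141476/3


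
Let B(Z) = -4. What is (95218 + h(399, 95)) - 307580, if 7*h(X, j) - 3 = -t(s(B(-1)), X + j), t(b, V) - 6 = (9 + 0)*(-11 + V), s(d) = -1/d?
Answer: -1490884/7 ≈ -2.1298e+5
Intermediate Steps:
t(b, V) = -93 + 9*V (t(b, V) = 6 + (9 + 0)*(-11 + V) = 6 + 9*(-11 + V) = 6 + (-99 + 9*V) = -93 + 9*V)
h(X, j) = 96/7 - 9*X/7 - 9*j/7 (h(X, j) = 3/7 + (-(-93 + 9*(X + j)))/7 = 3/7 + (-(-93 + (9*X + 9*j)))/7 = 3/7 + (-(-93 + 9*X + 9*j))/7 = 3/7 + (93 - 9*X - 9*j)/7 = 3/7 + (93/7 - 9*X/7 - 9*j/7) = 96/7 - 9*X/7 - 9*j/7)
(95218 + h(399, 95)) - 307580 = (95218 + (96/7 - 9/7*399 - 9/7*95)) - 307580 = (95218 + (96/7 - 513 - 855/7)) - 307580 = (95218 - 4350/7) - 307580 = 662176/7 - 307580 = -1490884/7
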